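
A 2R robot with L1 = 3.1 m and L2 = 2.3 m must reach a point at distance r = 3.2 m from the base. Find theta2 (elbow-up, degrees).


cos(theta2) = (r^2 - L1^2 - L2^2) / (2*L1*L2)
cos(theta2) = (10.24 - 9.61 - 5.29) / 14.26
cos(theta2) = -0.326788
theta2 = 109.0739 degrees


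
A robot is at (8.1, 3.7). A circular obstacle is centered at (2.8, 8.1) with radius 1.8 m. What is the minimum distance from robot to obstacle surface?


center_dist = sqrt((8.1-2.8)^2 + (3.7-8.1)^2)
= sqrt(28.09 + 19.36)
= 6.8884
min_dist = center_dist - radius = 6.8884 - 1.8 = 5.0884 m


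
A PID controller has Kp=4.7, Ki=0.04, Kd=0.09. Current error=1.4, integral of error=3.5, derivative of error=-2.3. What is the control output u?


u = Kp*e + Ki*int(e) + Kd*de/dt
= 4.7*1.4 + 0.04*3.5 + 0.09*(-2.3)
= 6.58 + 0.14 + -0.207
= 6.513


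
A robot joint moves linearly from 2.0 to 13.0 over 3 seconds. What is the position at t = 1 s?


s = t/T = 1/3 = 0.3333
p(t) = p0 + (pf-p0)*s
= 2.0 + (13.0 - 2.0) * 0.3333
= 5.6667


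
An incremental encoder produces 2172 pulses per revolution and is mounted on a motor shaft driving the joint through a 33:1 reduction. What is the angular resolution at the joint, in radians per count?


counts per rev = 2172
effective counts at joint = 2172 * 33 = 71676
resolution = 2*pi / 71676
= 8.7661e-05 rad/count


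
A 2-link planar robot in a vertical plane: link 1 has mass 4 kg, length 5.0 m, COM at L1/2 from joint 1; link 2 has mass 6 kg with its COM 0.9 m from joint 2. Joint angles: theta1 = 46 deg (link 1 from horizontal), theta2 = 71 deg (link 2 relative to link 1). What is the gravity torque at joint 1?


Horizontal distance from joint 1 to link-1 COM:
  x_c1 = (L1/2)*cos(t1) = 2.5 * 0.6947 = 1.7366 m
Horizontal distance from joint 1 to link-2 COM:
  x_c2 = L1*cos(t1) + Lc2*cos(t1+t2)
       = 5.0*0.6947 + 0.9*-0.454 = 3.0647 m
tau1 = m1*g*x_c1 + m2*g*x_c2
     = 4*9.81*1.7366 + 6*9.81*3.0647
     = 68.146 + 180.3883
     = 248.5343 Nm


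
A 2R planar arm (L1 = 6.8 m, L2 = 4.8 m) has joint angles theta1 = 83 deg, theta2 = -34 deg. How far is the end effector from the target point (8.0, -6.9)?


End effector via forward kinematics:
x = L1*cos(t1) + L2*cos(t1+t2) = 3.9778
y = L1*sin(t1) + L2*sin(t1+t2) = 10.3719
Distance to target:
d = sqrt((8.0 - 3.9778)^2 + (-6.9 - 10.3719)^2)
= sqrt(16.1781 + 298.3192)
= 17.7341 m


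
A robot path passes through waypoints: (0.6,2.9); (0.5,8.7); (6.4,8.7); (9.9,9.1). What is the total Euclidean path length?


Segment lengths:
  seg1 = sqrt((-0.1)^2 + (5.8)^2) = 5.8009
  seg2 = sqrt((5.9)^2 + (0.0)^2) = 5.9
  seg3 = sqrt((3.5)^2 + (0.4)^2) = 3.5228
Total = 15.2236


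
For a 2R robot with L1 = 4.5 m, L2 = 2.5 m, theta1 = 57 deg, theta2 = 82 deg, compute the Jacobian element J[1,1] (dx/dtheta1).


J[1,1] = -L1*sin(t1) - L2*sin(t1+t2)
= -4.5*sin(57) - 2.5*sin(139)
= -5.4142


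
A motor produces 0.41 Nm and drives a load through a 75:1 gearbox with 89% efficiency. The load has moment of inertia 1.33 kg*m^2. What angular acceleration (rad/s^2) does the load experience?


tau_out = tau_motor * N * eta
= 0.41 * 75 * 0.89 = 27.3675 Nm
alpha = tau_out / I = 27.3675 / 1.33
= 20.5771 rad/s^2


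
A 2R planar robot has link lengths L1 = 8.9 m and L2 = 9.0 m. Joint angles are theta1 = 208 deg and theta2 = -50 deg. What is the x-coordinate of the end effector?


Convert angles to radians: theta1 = 3.6303, theta2 = -0.8727
x = L1*cos(theta1) + L2*cos(theta1+theta2)
x = -7.8582 + -8.3447
x = -16.2029


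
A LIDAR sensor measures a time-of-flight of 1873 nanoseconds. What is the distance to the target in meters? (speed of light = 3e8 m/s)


tof = 1873 ns = 1.873e-06 s
dist = c * tof / 2
= 3e8 * 1.873e-06 / 2
= 280.95 m


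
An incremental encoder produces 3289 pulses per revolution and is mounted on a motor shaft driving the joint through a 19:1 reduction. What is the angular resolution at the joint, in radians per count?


counts per rev = 3289
effective counts at joint = 3289 * 19 = 62491
resolution = 2*pi / 62491
= 1.0055e-04 rad/count


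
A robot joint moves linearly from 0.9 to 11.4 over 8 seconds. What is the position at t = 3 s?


s = t/T = 3/8 = 0.375
p(t) = p0 + (pf-p0)*s
= 0.9 + (11.4 - 0.9) * 0.375
= 4.8375


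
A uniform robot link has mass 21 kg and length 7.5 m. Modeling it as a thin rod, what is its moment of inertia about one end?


I = (1/3) * m * L^2
= (1/3) * 21 * 7.5^2
= 0.333333 * 21 * 56.25
= 393.75 kg*m^2


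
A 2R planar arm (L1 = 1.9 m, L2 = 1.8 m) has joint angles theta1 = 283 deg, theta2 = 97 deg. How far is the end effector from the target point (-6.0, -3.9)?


End effector via forward kinematics:
x = L1*cos(t1) + L2*cos(t1+t2) = 2.1189
y = L1*sin(t1) + L2*sin(t1+t2) = -1.2357
Distance to target:
d = sqrt((-6.0 - 2.1189)^2 + (-3.9 - -1.2357)^2)
= sqrt(65.9158 + 7.0987)
= 8.5448 m


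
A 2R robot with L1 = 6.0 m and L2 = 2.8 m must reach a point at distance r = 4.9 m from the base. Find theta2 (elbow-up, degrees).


cos(theta2) = (r^2 - L1^2 - L2^2) / (2*L1*L2)
cos(theta2) = (24.01 - 36.0 - 7.84) / 33.6
cos(theta2) = -0.590179
theta2 = 126.1697 degrees


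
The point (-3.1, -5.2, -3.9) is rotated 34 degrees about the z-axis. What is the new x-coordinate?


Rotation about z-axis: x' = x*cos(theta) - y*sin(theta)
= -3.1 * 0.829 - -5.2 * 0.5592
= 0.3378


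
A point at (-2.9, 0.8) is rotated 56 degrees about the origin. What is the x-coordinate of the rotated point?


x' = x*cos(theta) - y*sin(theta)
cos(56 deg) = 0.5592, sin(56 deg) = 0.829
x' = -2.9 * 0.5592 - 0.8 * 0.829
= -1.6217 - 0.6632
= -2.2849


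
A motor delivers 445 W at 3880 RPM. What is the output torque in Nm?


omega = 3880 * 2*pi/60 = 406.3126 rad/s
tau = P / omega = 445 / 406.3126
= 1.0952 Nm


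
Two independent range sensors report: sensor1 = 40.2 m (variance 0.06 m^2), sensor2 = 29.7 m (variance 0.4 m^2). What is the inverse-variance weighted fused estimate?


w1 = (1/var1) / (1/var1 + 1/var2)
   = 16.6667 / (16.6667 + 2.5) = 0.8696
w2 = 1 - w1 = 0.1304
fused = w1*s1 + w2*s2 = 34.9565 + 3.8739
= 38.8304 m


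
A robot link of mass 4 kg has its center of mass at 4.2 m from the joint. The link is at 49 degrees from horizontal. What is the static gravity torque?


tau = m*g*L*cos(angle)
= 4 * 9.81 * 4.2 * cos(49 deg)
= 4 * 9.81 * 4.2 * 0.6561
= 108.1238 Nm


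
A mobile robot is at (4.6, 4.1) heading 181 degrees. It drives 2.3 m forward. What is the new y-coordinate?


y_new = y0 + d*sin(theta)
= 4.1 + 2.3*sin(181)
= 4.1 + -0.0401
= 4.0599


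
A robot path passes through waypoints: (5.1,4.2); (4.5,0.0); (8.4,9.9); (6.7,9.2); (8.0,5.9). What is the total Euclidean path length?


Segment lengths:
  seg1 = sqrt((-0.6)^2 + (-4.2)^2) = 4.2426
  seg2 = sqrt((3.9)^2 + (9.9)^2) = 10.6405
  seg3 = sqrt((-1.7)^2 + (-0.7)^2) = 1.8385
  seg4 = sqrt((1.3)^2 + (-3.3)^2) = 3.5468
Total = 20.2684


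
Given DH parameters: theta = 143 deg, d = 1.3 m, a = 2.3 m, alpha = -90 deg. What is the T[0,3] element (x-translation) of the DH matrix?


T[0,3] = a * cos(theta)
= 2.3 * cos(143 deg)
= 2.3 * -0.7986
= -1.8369


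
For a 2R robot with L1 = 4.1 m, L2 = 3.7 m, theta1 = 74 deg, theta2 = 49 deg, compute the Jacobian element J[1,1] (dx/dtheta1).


J[1,1] = -L1*sin(t1) - L2*sin(t1+t2)
= -4.1*sin(74) - 3.7*sin(123)
= -7.0443


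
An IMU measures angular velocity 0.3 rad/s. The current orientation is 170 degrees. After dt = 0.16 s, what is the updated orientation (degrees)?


delta_theta = w * dt = 0.3 * 0.16 = 0.048 rad
= 2.7502 deg
theta_new = 170 + 2.7502 = 172.7502 deg


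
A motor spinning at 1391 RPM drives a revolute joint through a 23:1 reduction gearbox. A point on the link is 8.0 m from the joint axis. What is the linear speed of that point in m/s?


omega_motor = 1391 * 2*pi/60 = 145.6652 rad/s
omega_joint = omega_motor / 23 = 6.3333 rad/s
v = omega_joint * r = 6.3333 * 8.0
= 50.6661 m/s


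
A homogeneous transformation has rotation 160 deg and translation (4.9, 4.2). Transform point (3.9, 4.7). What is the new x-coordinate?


x' = cos(theta)*px - sin(theta)*py + tx
= -0.9397*3.9 - 0.342*4.7 + 4.9
= -0.3723


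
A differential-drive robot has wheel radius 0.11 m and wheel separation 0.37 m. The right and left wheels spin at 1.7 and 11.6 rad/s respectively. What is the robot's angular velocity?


vR = r*wR = 0.11*1.7 = 0.187 m/s
vL = r*wL = 0.11*11.6 = 1.276 m/s
v = (vR+vL)/2 = 0.7315 m/s
omega = (vR-vL)/L = -2.9432 rad/s
angular velocity = -2.9432 rad/s


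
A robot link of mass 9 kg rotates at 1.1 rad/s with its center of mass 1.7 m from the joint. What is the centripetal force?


F = m * omega^2 * r
= 9 * 1.1^2 * 1.7
= 9 * 1.21 * 1.7
= 18.513 N


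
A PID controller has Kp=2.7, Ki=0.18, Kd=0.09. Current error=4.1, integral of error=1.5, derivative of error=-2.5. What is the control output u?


u = Kp*e + Ki*int(e) + Kd*de/dt
= 2.7*4.1 + 0.18*1.5 + 0.09*(-2.5)
= 11.07 + 0.27 + -0.225
= 11.115


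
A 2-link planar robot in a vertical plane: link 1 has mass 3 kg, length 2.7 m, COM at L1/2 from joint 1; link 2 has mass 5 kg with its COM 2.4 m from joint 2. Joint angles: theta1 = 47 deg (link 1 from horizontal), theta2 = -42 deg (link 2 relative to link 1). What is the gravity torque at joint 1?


Horizontal distance from joint 1 to link-1 COM:
  x_c1 = (L1/2)*cos(t1) = 1.35 * 0.682 = 0.9207 m
Horizontal distance from joint 1 to link-2 COM:
  x_c2 = L1*cos(t1) + Lc2*cos(t1+t2)
       = 2.7*0.682 + 2.4*0.9962 = 4.2323 m
tau1 = m1*g*x_c1 + m2*g*x_c2
     = 3*9.81*0.9207 + 5*9.81*4.2323
     = 27.0961 + 207.5925
     = 234.6886 Nm


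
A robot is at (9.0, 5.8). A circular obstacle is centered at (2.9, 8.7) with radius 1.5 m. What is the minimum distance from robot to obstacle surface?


center_dist = sqrt((9.0-2.9)^2 + (5.8-8.7)^2)
= sqrt(37.21 + 8.41)
= 6.7543
min_dist = center_dist - radius = 6.7543 - 1.5 = 5.2543 m


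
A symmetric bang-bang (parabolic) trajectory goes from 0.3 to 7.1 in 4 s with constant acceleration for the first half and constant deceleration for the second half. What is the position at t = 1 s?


Symmetric rest-to-rest: each phase covers (pf-p0)/2 in time T/2. 0.5*a*(T/2)^2 = (pf-p0)/2 => a = 4*(pf-p0)/T^2
a = 4*(7.1-0.3)/4^2 = 1.7
t = 1 is in the acceleration phase (t <= T/2).
p = p0 + 0.5*a*t^2 = 0.3 + 0.5*1.7*1^2
= 1.15


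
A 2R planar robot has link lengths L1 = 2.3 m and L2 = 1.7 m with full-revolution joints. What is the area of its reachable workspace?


r_max = L1 + L2 = 4.0 m
r_min = |L1 - L2| = 0.6 m
Area = pi*(r_max^2 - r_min^2)
= pi*(16.0 - 0.36)
= pi * 15.64
= 49.1345 m^2


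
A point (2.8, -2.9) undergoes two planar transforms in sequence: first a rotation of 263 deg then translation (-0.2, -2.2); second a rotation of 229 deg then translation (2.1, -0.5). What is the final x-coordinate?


After transform 1:
x1 = cos(263)*2.8 - sin(263)*-2.9 + -0.2 = -3.4196
y1 = sin(263)*2.8 + cos(263)*-2.9 + -2.2 = -4.6257
After transform 2:
x2 = cos(229)*-3.4196 - sin(229)*-4.6257 + 2.1
= 0.8524


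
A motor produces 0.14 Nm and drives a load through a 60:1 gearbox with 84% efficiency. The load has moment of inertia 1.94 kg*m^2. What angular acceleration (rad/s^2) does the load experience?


tau_out = tau_motor * N * eta
= 0.14 * 60 * 0.84 = 7.056 Nm
alpha = tau_out / I = 7.056 / 1.94
= 3.6371 rad/s^2


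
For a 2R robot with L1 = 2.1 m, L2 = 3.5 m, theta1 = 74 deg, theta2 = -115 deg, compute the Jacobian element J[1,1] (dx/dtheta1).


J[1,1] = -L1*sin(t1) - L2*sin(t1+t2)
= -2.1*sin(74) - 3.5*sin(-41)
= 0.2776


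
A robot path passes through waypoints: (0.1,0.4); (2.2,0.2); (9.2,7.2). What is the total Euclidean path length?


Segment lengths:
  seg1 = sqrt((2.1)^2 + (-0.2)^2) = 2.1095
  seg2 = sqrt((7.0)^2 + (7.0)^2) = 9.8995
Total = 12.009


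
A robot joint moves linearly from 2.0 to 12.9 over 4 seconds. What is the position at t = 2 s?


s = t/T = 2/4 = 0.5
p(t) = p0 + (pf-p0)*s
= 2.0 + (12.9 - 2.0) * 0.5
= 7.45


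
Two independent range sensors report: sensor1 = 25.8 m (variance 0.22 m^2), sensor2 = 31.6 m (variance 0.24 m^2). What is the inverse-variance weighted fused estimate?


w1 = (1/var1) / (1/var1 + 1/var2)
   = 4.5455 / (4.5455 + 4.1667) = 0.5217
w2 = 1 - w1 = 0.4783
fused = w1*s1 + w2*s2 = 13.4609 + 15.113
= 28.5739 m


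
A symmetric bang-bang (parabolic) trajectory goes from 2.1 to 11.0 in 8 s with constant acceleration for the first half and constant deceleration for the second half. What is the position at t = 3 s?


Symmetric rest-to-rest: each phase covers (pf-p0)/2 in time T/2. 0.5*a*(T/2)^2 = (pf-p0)/2 => a = 4*(pf-p0)/T^2
a = 4*(11.0-2.1)/8^2 = 0.5563
t = 3 is in the acceleration phase (t <= T/2).
p = p0 + 0.5*a*t^2 = 2.1 + 0.5*0.5563*3^2
= 4.6031


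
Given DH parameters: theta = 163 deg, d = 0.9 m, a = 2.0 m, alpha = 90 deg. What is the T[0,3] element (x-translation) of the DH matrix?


T[0,3] = a * cos(theta)
= 2.0 * cos(163 deg)
= 2.0 * -0.9563
= -1.9126


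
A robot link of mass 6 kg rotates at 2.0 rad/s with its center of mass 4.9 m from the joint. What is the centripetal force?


F = m * omega^2 * r
= 6 * 2.0^2 * 4.9
= 6 * 4.0 * 4.9
= 117.6 N


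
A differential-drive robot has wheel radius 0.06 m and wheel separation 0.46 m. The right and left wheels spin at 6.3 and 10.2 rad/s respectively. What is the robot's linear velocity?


vR = r*wR = 0.06*6.3 = 0.378 m/s
vL = r*wL = 0.06*10.2 = 0.612 m/s
v = (vR+vL)/2 = 0.495 m/s
omega = (vR-vL)/L = -0.5087 rad/s
linear velocity = 0.495 m/s


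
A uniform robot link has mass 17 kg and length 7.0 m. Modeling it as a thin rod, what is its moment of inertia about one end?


I = (1/3) * m * L^2
= (1/3) * 17 * 7.0^2
= 0.333333 * 17 * 49.0
= 277.6667 kg*m^2


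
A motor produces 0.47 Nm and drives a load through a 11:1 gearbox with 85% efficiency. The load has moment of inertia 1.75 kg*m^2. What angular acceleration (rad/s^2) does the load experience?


tau_out = tau_motor * N * eta
= 0.47 * 11 * 0.85 = 4.3945 Nm
alpha = tau_out / I = 4.3945 / 1.75
= 2.5111 rad/s^2


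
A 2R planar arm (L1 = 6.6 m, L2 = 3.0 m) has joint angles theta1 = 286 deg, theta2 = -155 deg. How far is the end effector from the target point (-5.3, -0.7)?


End effector via forward kinematics:
x = L1*cos(t1) + L2*cos(t1+t2) = -0.149
y = L1*sin(t1) + L2*sin(t1+t2) = -4.0802
Distance to target:
d = sqrt((-5.3 - -0.149)^2 + (-0.7 - -4.0802)^2)
= sqrt(26.5331 + 11.4257)
= 6.1611 m


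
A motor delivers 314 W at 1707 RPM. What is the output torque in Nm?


omega = 1707 * 2*pi/60 = 178.7566 rad/s
tau = P / omega = 314 / 178.7566
= 1.7566 Nm


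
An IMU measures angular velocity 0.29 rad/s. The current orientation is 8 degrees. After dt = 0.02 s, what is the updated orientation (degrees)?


delta_theta = w * dt = 0.29 * 0.02 = 0.0058 rad
= 0.3323 deg
theta_new = 8 + 0.3323 = 8.3323 deg


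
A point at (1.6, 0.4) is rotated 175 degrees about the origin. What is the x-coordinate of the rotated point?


x' = x*cos(theta) - y*sin(theta)
cos(175 deg) = -0.9962, sin(175 deg) = 0.0872
x' = 1.6 * -0.9962 - 0.4 * 0.0872
= -1.5939 - 0.0349
= -1.6288


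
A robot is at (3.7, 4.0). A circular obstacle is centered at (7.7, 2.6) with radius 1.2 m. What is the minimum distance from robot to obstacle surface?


center_dist = sqrt((3.7-7.7)^2 + (4.0-2.6)^2)
= sqrt(16.0 + 1.96)
= 4.2379
min_dist = center_dist - radius = 4.2379 - 1.2 = 3.0379 m


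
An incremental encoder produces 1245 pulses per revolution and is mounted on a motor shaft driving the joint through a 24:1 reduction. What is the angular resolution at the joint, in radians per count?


counts per rev = 1245
effective counts at joint = 1245 * 24 = 29880
resolution = 2*pi / 29880
= 2.1028e-04 rad/count


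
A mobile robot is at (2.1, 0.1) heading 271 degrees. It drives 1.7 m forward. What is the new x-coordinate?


x_new = x0 + d*cos(theta)
= 2.1 + 1.7*cos(271)
= 2.1 + 0.0297
= 2.1297


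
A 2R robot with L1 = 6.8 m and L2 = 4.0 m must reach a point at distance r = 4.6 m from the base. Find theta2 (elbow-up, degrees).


cos(theta2) = (r^2 - L1^2 - L2^2) / (2*L1*L2)
cos(theta2) = (21.16 - 46.24 - 16.0) / 54.4
cos(theta2) = -0.755147
theta2 = 139.0382 degrees


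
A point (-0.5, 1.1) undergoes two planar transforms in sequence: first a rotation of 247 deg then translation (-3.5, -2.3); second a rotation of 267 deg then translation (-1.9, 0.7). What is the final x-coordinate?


After transform 1:
x1 = cos(247)*-0.5 - sin(247)*1.1 + -3.5 = -2.2921
y1 = sin(247)*-0.5 + cos(247)*1.1 + -2.3 = -2.2696
After transform 2:
x2 = cos(267)*-2.2921 - sin(267)*-2.2696 + -1.9
= -4.0465


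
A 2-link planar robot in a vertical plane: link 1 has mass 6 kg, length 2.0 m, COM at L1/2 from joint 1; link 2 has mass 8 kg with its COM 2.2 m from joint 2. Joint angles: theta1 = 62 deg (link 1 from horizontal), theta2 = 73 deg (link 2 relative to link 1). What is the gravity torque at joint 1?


Horizontal distance from joint 1 to link-1 COM:
  x_c1 = (L1/2)*cos(t1) = 1.0 * 0.4695 = 0.4695 m
Horizontal distance from joint 1 to link-2 COM:
  x_c2 = L1*cos(t1) + Lc2*cos(t1+t2)
       = 2.0*0.4695 + 2.2*-0.7071 = -0.6167 m
tau1 = m1*g*x_c1 + m2*g*x_c2
     = 6*9.81*0.4695 + 8*9.81*-0.6167
     = 27.6331 + -48.398
     = -20.7649 Nm


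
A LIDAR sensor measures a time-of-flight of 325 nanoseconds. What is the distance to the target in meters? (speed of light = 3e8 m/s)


tof = 325 ns = 3.25e-07 s
dist = c * tof / 2
= 3e8 * 3.25e-07 / 2
= 48.75 m


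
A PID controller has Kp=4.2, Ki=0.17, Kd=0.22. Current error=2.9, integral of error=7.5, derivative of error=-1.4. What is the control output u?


u = Kp*e + Ki*int(e) + Kd*de/dt
= 4.2*2.9 + 0.17*7.5 + 0.22*(-1.4)
= 12.18 + 1.275 + -0.308
= 13.147


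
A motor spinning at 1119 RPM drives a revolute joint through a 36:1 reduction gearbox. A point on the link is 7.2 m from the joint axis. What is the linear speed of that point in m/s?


omega_motor = 1119 * 2*pi/60 = 117.1814 rad/s
omega_joint = omega_motor / 36 = 3.255 rad/s
v = omega_joint * r = 3.255 * 7.2
= 23.4363 m/s


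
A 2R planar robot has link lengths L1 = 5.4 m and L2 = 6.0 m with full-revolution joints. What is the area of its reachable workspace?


r_max = L1 + L2 = 11.4 m
r_min = |L1 - L2| = 0.6 m
Area = pi*(r_max^2 - r_min^2)
= pi*(129.96 - 0.36)
= pi * 129.6
= 407.1504 m^2


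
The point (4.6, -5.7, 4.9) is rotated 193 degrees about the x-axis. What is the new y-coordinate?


Rotation about x-axis: y' = y*cos(theta) - z*sin(theta)
= -5.7 * -0.9744 - 4.9 * -0.225
= 6.6562


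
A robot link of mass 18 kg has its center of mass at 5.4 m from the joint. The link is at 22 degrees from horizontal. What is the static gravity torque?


tau = m*g*L*cos(angle)
= 18 * 9.81 * 5.4 * cos(22 deg)
= 18 * 9.81 * 5.4 * 0.9272
= 884.0995 Nm


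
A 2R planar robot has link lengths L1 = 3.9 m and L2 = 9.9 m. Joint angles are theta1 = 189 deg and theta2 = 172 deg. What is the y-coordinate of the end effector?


Convert angles to radians: theta1 = 3.2987, theta2 = 3.002
y = L1*sin(theta1) + L2*sin(theta1+theta2)
y = -0.6101 + 0.1728
y = -0.4373


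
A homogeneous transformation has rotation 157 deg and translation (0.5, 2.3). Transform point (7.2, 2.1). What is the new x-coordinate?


x' = cos(theta)*px - sin(theta)*py + tx
= -0.9205*7.2 - 0.3907*2.1 + 0.5
= -6.9482


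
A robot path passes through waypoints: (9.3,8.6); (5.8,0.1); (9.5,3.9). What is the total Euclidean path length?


Segment lengths:
  seg1 = sqrt((-3.5)^2 + (-8.5)^2) = 9.1924
  seg2 = sqrt((3.7)^2 + (3.8)^2) = 5.3038
Total = 14.4962


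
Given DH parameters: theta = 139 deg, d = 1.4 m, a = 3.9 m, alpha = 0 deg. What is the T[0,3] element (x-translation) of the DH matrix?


T[0,3] = a * cos(theta)
= 3.9 * cos(139 deg)
= 3.9 * -0.7547
= -2.9434


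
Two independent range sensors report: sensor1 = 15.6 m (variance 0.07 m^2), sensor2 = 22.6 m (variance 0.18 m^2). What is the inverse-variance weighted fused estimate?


w1 = (1/var1) / (1/var1 + 1/var2)
   = 14.2857 / (14.2857 + 5.5556) = 0.72
w2 = 1 - w1 = 0.28
fused = w1*s1 + w2*s2 = 11.232 + 6.328
= 17.56 m


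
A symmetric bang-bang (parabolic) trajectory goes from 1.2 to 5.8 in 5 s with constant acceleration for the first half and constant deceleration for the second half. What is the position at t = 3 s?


Symmetric rest-to-rest: each phase covers (pf-p0)/2 in time T/2. 0.5*a*(T/2)^2 = (pf-p0)/2 => a = 4*(pf-p0)/T^2
a = 4*(5.8-1.2)/5^2 = 0.736
t = 3 is in the deceleration phase (t > T/2).
p = pf - 0.5*a*(T-t)^2 = 5.8 - 0.5*0.736*2^2
= 4.328


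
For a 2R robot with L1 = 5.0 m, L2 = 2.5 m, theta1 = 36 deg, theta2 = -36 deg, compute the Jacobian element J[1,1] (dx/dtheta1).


J[1,1] = -L1*sin(t1) - L2*sin(t1+t2)
= -5.0*sin(36) - 2.5*sin(0)
= -2.9389


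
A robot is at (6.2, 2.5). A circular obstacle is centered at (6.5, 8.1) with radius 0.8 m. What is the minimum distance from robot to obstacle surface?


center_dist = sqrt((6.2-6.5)^2 + (2.5-8.1)^2)
= sqrt(0.09 + 31.36)
= 5.608
min_dist = center_dist - radius = 5.608 - 0.8 = 4.808 m


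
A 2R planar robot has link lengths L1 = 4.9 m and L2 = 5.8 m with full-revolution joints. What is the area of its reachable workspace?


r_max = L1 + L2 = 10.7 m
r_min = |L1 - L2| = 0.9 m
Area = pi*(r_max^2 - r_min^2)
= pi*(114.49 - 0.81)
= pi * 113.68
= 357.1363 m^2


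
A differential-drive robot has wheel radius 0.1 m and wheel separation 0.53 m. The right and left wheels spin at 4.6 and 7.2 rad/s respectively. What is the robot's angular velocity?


vR = r*wR = 0.1*4.6 = 0.46 m/s
vL = r*wL = 0.1*7.2 = 0.72 m/s
v = (vR+vL)/2 = 0.59 m/s
omega = (vR-vL)/L = -0.4906 rad/s
angular velocity = -0.4906 rad/s


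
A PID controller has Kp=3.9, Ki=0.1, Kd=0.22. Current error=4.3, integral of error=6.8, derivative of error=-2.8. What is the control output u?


u = Kp*e + Ki*int(e) + Kd*de/dt
= 3.9*4.3 + 0.1*6.8 + 0.22*(-2.8)
= 16.77 + 0.68 + -0.616
= 16.834


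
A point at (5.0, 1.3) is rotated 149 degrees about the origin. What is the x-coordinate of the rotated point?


x' = x*cos(theta) - y*sin(theta)
cos(149 deg) = -0.8572, sin(149 deg) = 0.515
x' = 5.0 * -0.8572 - 1.3 * 0.515
= -4.2858 - 0.6695
= -4.9554


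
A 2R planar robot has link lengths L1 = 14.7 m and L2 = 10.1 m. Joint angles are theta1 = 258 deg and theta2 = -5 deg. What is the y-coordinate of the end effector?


Convert angles to radians: theta1 = 4.5029, theta2 = -0.0873
y = L1*sin(theta1) + L2*sin(theta1+theta2)
y = -14.3788 + -9.6587
y = -24.0374


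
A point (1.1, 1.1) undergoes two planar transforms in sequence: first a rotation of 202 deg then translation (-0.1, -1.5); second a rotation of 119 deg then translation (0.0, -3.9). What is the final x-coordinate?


After transform 1:
x1 = cos(202)*1.1 - sin(202)*1.1 + -0.1 = -0.7078
y1 = sin(202)*1.1 + cos(202)*1.1 + -1.5 = -2.932
After transform 2:
x2 = cos(119)*-0.7078 - sin(119)*-2.932 + 0.0
= 2.9075


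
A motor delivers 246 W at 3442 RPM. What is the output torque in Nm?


omega = 3442 * 2*pi/60 = 360.4454 rad/s
tau = P / omega = 246 / 360.4454
= 0.6825 Nm


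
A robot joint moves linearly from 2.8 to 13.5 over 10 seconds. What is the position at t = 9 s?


s = t/T = 9/10 = 0.9
p(t) = p0 + (pf-p0)*s
= 2.8 + (13.5 - 2.8) * 0.9
= 12.43


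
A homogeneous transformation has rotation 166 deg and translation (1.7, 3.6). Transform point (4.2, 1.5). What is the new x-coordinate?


x' = cos(theta)*px - sin(theta)*py + tx
= -0.9703*4.2 - 0.2419*1.5 + 1.7
= -2.7381


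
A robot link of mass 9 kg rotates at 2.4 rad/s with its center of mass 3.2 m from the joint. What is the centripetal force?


F = m * omega^2 * r
= 9 * 2.4^2 * 3.2
= 9 * 5.76 * 3.2
= 165.888 N


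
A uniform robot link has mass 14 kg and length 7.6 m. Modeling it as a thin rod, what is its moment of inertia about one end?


I = (1/3) * m * L^2
= (1/3) * 14 * 7.6^2
= 0.333333 * 14 * 57.76
= 269.5467 kg*m^2


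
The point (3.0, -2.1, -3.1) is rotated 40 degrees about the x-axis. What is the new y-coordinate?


Rotation about x-axis: y' = y*cos(theta) - z*sin(theta)
= -2.1 * 0.766 - -3.1 * 0.6428
= 0.3839


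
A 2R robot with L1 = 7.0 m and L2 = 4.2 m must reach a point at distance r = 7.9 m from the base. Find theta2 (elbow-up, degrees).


cos(theta2) = (r^2 - L1^2 - L2^2) / (2*L1*L2)
cos(theta2) = (62.41 - 49.0 - 17.64) / 58.8
cos(theta2) = -0.071939
theta2 = 94.1254 degrees


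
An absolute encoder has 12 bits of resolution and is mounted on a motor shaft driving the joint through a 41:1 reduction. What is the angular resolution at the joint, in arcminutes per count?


counts = 2^12 = 4096
effective counts at joint = 4096 * 41 = 167936
resolution = 360*60 / 167936
= 0.1286 arcmin/count


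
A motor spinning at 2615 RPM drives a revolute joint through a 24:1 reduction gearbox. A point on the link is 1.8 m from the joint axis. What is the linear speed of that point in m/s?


omega_motor = 2615 * 2*pi/60 = 273.8422 rad/s
omega_joint = omega_motor / 24 = 11.4101 rad/s
v = omega_joint * r = 11.4101 * 1.8
= 20.5382 m/s


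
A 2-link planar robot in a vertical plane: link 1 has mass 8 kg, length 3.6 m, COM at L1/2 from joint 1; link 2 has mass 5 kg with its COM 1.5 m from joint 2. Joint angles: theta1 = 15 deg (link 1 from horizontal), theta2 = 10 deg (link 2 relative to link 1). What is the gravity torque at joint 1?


Horizontal distance from joint 1 to link-1 COM:
  x_c1 = (L1/2)*cos(t1) = 1.8 * 0.9659 = 1.7387 m
Horizontal distance from joint 1 to link-2 COM:
  x_c2 = L1*cos(t1) + Lc2*cos(t1+t2)
       = 3.6*0.9659 + 1.5*0.9063 = 4.8368 m
tau1 = m1*g*x_c1 + m2*g*x_c2
     = 8*9.81*1.7387 + 5*9.81*4.8368
     = 136.4505 + 237.2448
     = 373.6953 Nm


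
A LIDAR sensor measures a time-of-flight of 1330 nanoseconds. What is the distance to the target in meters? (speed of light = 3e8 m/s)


tof = 1330 ns = 1.33e-06 s
dist = c * tof / 2
= 3e8 * 1.33e-06 / 2
= 199.5 m


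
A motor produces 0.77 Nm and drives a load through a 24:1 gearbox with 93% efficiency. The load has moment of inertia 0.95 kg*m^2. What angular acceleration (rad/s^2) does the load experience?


tau_out = tau_motor * N * eta
= 0.77 * 24 * 0.93 = 17.1864 Nm
alpha = tau_out / I = 17.1864 / 0.95
= 18.0909 rad/s^2


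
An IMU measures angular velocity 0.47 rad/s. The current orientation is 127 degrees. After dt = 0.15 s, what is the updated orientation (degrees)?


delta_theta = w * dt = 0.47 * 0.15 = 0.0705 rad
= 4.0394 deg
theta_new = 127 + 4.0394 = 131.0394 deg


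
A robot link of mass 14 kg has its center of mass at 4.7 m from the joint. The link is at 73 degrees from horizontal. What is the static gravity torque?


tau = m*g*L*cos(angle)
= 14 * 9.81 * 4.7 * cos(73 deg)
= 14 * 9.81 * 4.7 * 0.2924
= 188.7254 Nm


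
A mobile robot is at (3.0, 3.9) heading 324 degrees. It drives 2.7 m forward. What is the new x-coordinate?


x_new = x0 + d*cos(theta)
= 3.0 + 2.7*cos(324)
= 3.0 + 2.1843
= 5.1843


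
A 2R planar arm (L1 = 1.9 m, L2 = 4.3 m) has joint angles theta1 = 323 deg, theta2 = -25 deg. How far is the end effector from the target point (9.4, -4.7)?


End effector via forward kinematics:
x = L1*cos(t1) + L2*cos(t1+t2) = 3.5361
y = L1*sin(t1) + L2*sin(t1+t2) = -4.9401
Distance to target:
d = sqrt((9.4 - 3.5361)^2 + (-4.7 - -4.9401)^2)
= sqrt(34.3849 + 0.0577)
= 5.8688 m


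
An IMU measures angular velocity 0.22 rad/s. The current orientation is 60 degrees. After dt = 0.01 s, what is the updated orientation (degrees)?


delta_theta = w * dt = 0.22 * 0.01 = 0.0022 rad
= 0.1261 deg
theta_new = 60 + 0.1261 = 60.1261 deg


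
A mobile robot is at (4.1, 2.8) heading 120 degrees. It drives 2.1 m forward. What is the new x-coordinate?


x_new = x0 + d*cos(theta)
= 4.1 + 2.1*cos(120)
= 4.1 + -1.05
= 3.05


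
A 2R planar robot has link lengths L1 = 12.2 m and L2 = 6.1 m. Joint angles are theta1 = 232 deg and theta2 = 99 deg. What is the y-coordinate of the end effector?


Convert angles to radians: theta1 = 4.0492, theta2 = 1.7279
y = L1*sin(theta1) + L2*sin(theta1+theta2)
y = -9.6137 + -2.9573
y = -12.5711


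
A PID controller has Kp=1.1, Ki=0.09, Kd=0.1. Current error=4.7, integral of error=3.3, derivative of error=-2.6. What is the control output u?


u = Kp*e + Ki*int(e) + Kd*de/dt
= 1.1*4.7 + 0.09*3.3 + 0.1*(-2.6)
= 5.17 + 0.297 + -0.26
= 5.207


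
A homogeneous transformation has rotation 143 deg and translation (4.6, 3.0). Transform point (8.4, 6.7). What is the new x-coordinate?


x' = cos(theta)*px - sin(theta)*py + tx
= -0.7986*8.4 - 0.6018*6.7 + 4.6
= -6.1407


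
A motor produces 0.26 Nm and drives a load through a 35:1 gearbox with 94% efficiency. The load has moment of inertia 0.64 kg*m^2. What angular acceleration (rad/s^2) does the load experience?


tau_out = tau_motor * N * eta
= 0.26 * 35 * 0.94 = 8.554 Nm
alpha = tau_out / I = 8.554 / 0.64
= 13.3656 rad/s^2


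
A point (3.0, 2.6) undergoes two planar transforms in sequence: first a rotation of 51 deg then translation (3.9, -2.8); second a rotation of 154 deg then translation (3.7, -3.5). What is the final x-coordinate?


After transform 1:
x1 = cos(51)*3.0 - sin(51)*2.6 + 3.9 = 3.7674
y1 = sin(51)*3.0 + cos(51)*2.6 + -2.8 = 1.1677
After transform 2:
x2 = cos(154)*3.7674 - sin(154)*1.1677 + 3.7
= -0.198


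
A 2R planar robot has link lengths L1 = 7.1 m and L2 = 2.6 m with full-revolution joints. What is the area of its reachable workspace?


r_max = L1 + L2 = 9.7 m
r_min = |L1 - L2| = 4.5 m
Area = pi*(r_max^2 - r_min^2)
= pi*(94.09 - 20.25)
= pi * 73.84
= 231.9752 m^2


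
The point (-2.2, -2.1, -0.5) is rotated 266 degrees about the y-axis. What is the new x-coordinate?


Rotation about y-axis: x' = x*cos(theta) + z*sin(theta)
= -2.2 * -0.0698 + -0.5 * -0.9976
= 0.6522


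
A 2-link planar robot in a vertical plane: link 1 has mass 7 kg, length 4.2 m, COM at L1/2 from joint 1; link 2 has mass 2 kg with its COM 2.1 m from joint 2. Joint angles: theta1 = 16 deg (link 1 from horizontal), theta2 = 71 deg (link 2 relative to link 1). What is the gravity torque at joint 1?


Horizontal distance from joint 1 to link-1 COM:
  x_c1 = (L1/2)*cos(t1) = 2.1 * 0.9613 = 2.0186 m
Horizontal distance from joint 1 to link-2 COM:
  x_c2 = L1*cos(t1) + Lc2*cos(t1+t2)
       = 4.2*0.9613 + 2.1*0.0523 = 4.1472 m
tau1 = m1*g*x_c1 + m2*g*x_c2
     = 7*9.81*2.0186 + 2*9.81*4.1472
     = 138.6207 + 81.3682
     = 219.9888 Nm


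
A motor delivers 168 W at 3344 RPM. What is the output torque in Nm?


omega = 3344 * 2*pi/60 = 350.1829 rad/s
tau = P / omega = 168 / 350.1829
= 0.4797 Nm


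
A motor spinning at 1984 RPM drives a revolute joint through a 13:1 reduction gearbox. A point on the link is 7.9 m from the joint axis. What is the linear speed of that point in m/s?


omega_motor = 1984 * 2*pi/60 = 207.764 rad/s
omega_joint = omega_motor / 13 = 15.9818 rad/s
v = omega_joint * r = 15.9818 * 7.9
= 126.2566 m/s


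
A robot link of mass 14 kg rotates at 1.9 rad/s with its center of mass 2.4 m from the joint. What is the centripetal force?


F = m * omega^2 * r
= 14 * 1.9^2 * 2.4
= 14 * 3.61 * 2.4
= 121.296 N


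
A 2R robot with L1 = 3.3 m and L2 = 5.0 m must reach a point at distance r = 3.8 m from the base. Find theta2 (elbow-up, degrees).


cos(theta2) = (r^2 - L1^2 - L2^2) / (2*L1*L2)
cos(theta2) = (14.44 - 10.89 - 25.0) / 33.0
cos(theta2) = -0.65
theta2 = 130.5416 degrees


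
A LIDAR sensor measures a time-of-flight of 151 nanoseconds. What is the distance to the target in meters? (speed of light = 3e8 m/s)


tof = 151 ns = 1.51e-07 s
dist = c * tof / 2
= 3e8 * 1.51e-07 / 2
= 22.65 m


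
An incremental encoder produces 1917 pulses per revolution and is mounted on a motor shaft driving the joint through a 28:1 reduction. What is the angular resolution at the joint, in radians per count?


counts per rev = 1917
effective counts at joint = 1917 * 28 = 53676
resolution = 2*pi / 53676
= 1.1706e-04 rad/count


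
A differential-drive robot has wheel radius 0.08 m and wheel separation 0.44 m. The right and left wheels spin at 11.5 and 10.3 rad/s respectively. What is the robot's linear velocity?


vR = r*wR = 0.08*11.5 = 0.92 m/s
vL = r*wL = 0.08*10.3 = 0.824 m/s
v = (vR+vL)/2 = 0.872 m/s
omega = (vR-vL)/L = 0.2182 rad/s
linear velocity = 0.872 m/s


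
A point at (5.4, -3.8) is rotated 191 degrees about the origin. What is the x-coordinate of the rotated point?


x' = x*cos(theta) - y*sin(theta)
cos(191 deg) = -0.9816, sin(191 deg) = -0.1908
x' = 5.4 * -0.9816 - -3.8 * -0.1908
= -5.3008 - 0.7251
= -6.0259


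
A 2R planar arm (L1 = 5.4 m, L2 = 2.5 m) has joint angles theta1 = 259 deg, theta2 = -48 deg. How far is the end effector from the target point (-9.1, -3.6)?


End effector via forward kinematics:
x = L1*cos(t1) + L2*cos(t1+t2) = -3.1733
y = L1*sin(t1) + L2*sin(t1+t2) = -6.5884
Distance to target:
d = sqrt((-9.1 - -3.1733)^2 + (-3.6 - -6.5884)^2)
= sqrt(35.1259 + 8.9304)
= 6.6375 m


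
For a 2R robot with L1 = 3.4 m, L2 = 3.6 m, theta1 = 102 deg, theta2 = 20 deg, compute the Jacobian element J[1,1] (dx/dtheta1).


J[1,1] = -L1*sin(t1) - L2*sin(t1+t2)
= -3.4*sin(102) - 3.6*sin(122)
= -6.3787


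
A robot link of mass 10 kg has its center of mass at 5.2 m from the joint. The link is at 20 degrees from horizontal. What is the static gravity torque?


tau = m*g*L*cos(angle)
= 10 * 9.81 * 5.2 * cos(20 deg)
= 10 * 9.81 * 5.2 * 0.9397
= 479.356 Nm


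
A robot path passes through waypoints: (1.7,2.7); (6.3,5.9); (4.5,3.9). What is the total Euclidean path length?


Segment lengths:
  seg1 = sqrt((4.6)^2 + (3.2)^2) = 5.6036
  seg2 = sqrt((-1.8)^2 + (-2.0)^2) = 2.6907
Total = 8.2943


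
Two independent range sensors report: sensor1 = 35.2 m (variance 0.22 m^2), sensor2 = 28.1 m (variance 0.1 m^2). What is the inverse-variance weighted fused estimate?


w1 = (1/var1) / (1/var1 + 1/var2)
   = 4.5455 / (4.5455 + 10.0) = 0.3125
w2 = 1 - w1 = 0.6875
fused = w1*s1 + w2*s2 = 11.0 + 19.3188
= 30.3188 m


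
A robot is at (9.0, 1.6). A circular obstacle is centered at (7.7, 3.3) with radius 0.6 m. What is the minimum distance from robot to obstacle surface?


center_dist = sqrt((9.0-7.7)^2 + (1.6-3.3)^2)
= sqrt(1.69 + 2.89)
= 2.1401
min_dist = center_dist - radius = 2.1401 - 0.6 = 1.5401 m


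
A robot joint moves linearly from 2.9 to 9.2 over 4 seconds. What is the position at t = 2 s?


s = t/T = 2/4 = 0.5
p(t) = p0 + (pf-p0)*s
= 2.9 + (9.2 - 2.9) * 0.5
= 6.05


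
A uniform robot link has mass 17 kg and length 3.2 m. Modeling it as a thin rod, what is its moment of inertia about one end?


I = (1/3) * m * L^2
= (1/3) * 17 * 3.2^2
= 0.333333 * 17 * 10.24
= 58.0267 kg*m^2


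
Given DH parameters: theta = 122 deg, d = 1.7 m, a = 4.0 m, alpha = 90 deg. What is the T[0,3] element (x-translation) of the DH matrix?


T[0,3] = a * cos(theta)
= 4.0 * cos(122 deg)
= 4.0 * -0.5299
= -2.1197


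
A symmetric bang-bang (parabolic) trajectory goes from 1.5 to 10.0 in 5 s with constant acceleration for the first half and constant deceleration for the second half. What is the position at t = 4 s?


Symmetric rest-to-rest: each phase covers (pf-p0)/2 in time T/2. 0.5*a*(T/2)^2 = (pf-p0)/2 => a = 4*(pf-p0)/T^2
a = 4*(10.0-1.5)/5^2 = 1.36
t = 4 is in the deceleration phase (t > T/2).
p = pf - 0.5*a*(T-t)^2 = 10.0 - 0.5*1.36*1^2
= 9.32


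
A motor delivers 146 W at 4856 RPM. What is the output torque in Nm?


omega = 4856 * 2*pi/60 = 508.5191 rad/s
tau = P / omega = 146 / 508.5191
= 0.2871 Nm


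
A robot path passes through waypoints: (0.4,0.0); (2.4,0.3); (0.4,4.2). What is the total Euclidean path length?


Segment lengths:
  seg1 = sqrt((2.0)^2 + (0.3)^2) = 2.0224
  seg2 = sqrt((-2.0)^2 + (3.9)^2) = 4.3829
Total = 6.4053


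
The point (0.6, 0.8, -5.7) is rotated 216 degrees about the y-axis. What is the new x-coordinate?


Rotation about y-axis: x' = x*cos(theta) + z*sin(theta)
= 0.6 * -0.809 + -5.7 * -0.5878
= 2.865


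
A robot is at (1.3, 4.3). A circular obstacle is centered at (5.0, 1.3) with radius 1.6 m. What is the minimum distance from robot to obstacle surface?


center_dist = sqrt((1.3-5.0)^2 + (4.3-1.3)^2)
= sqrt(13.69 + 9.0)
= 4.7634
min_dist = center_dist - radius = 4.7634 - 1.6 = 3.1634 m


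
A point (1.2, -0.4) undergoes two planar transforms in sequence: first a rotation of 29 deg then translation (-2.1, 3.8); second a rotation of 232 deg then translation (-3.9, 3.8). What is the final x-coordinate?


After transform 1:
x1 = cos(29)*1.2 - sin(29)*-0.4 + -2.1 = -0.8565
y1 = sin(29)*1.2 + cos(29)*-0.4 + 3.8 = 4.0319
After transform 2:
x2 = cos(232)*-0.8565 - sin(232)*4.0319 + -3.9
= -0.1955


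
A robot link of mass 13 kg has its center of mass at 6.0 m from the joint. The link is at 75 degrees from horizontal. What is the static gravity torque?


tau = m*g*L*cos(angle)
= 13 * 9.81 * 6.0 * cos(75 deg)
= 13 * 9.81 * 6.0 * 0.2588
= 198.0432 Nm


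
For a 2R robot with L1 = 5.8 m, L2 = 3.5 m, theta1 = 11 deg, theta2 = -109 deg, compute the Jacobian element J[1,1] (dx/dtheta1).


J[1,1] = -L1*sin(t1) - L2*sin(t1+t2)
= -5.8*sin(11) - 3.5*sin(-98)
= 2.3592


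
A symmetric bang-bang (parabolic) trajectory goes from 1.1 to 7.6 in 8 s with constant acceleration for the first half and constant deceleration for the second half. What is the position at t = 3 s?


Symmetric rest-to-rest: each phase covers (pf-p0)/2 in time T/2. 0.5*a*(T/2)^2 = (pf-p0)/2 => a = 4*(pf-p0)/T^2
a = 4*(7.6-1.1)/8^2 = 0.4062
t = 3 is in the acceleration phase (t <= T/2).
p = p0 + 0.5*a*t^2 = 1.1 + 0.5*0.4062*3^2
= 2.9281


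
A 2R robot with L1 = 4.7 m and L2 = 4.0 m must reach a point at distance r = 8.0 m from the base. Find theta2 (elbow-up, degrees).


cos(theta2) = (r^2 - L1^2 - L2^2) / (2*L1*L2)
cos(theta2) = (64.0 - 22.09 - 16.0) / 37.6
cos(theta2) = 0.689096
theta2 = 46.4414 degrees


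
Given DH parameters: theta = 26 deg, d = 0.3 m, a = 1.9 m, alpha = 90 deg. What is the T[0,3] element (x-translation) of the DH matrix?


T[0,3] = a * cos(theta)
= 1.9 * cos(26 deg)
= 1.9 * 0.8988
= 1.7077


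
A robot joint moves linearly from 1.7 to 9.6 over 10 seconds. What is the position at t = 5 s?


s = t/T = 5/10 = 0.5
p(t) = p0 + (pf-p0)*s
= 1.7 + (9.6 - 1.7) * 0.5
= 5.65


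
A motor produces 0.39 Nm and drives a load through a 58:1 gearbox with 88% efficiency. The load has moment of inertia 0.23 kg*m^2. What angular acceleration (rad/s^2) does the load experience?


tau_out = tau_motor * N * eta
= 0.39 * 58 * 0.88 = 19.9056 Nm
alpha = tau_out / I = 19.9056 / 0.23
= 86.5461 rad/s^2


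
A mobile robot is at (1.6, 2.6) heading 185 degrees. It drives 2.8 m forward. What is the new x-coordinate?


x_new = x0 + d*cos(theta)
= 1.6 + 2.8*cos(185)
= 1.6 + -2.7893
= -1.1893


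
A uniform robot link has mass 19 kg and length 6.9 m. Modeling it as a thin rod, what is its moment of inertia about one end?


I = (1/3) * m * L^2
= (1/3) * 19 * 6.9^2
= 0.333333 * 19 * 47.61
= 301.53 kg*m^2


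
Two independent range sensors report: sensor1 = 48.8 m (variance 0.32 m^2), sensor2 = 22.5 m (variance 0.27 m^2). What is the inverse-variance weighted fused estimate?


w1 = (1/var1) / (1/var1 + 1/var2)
   = 3.125 / (3.125 + 3.7037) = 0.4576
w2 = 1 - w1 = 0.5424
fused = w1*s1 + w2*s2 = 22.3322 + 12.2034
= 34.5356 m


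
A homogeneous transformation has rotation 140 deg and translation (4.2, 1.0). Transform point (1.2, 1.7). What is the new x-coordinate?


x' = cos(theta)*px - sin(theta)*py + tx
= -0.766*1.2 - 0.6428*1.7 + 4.2
= 2.188
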